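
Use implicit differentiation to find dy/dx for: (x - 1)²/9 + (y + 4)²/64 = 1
Differentiate the relation implicitly: treat y = y(x) and apply the chain rule, so every y-derivative picks up a y' = dy/dx factor.

With everything moved to the left-hand side, differentiate term by term:
  d/dx[(x - 1)^2/9] = 2x/9 - 2/9
  d/dx[(y + 4)^2/64] = y'(y + 4)/32
  d/dx[-1] = 0

Separating the contributions that come from x directly and those that come through y:
  without y':      2x/9 - 2/9
  multiplying y':  y/32 + 1/8

so (2x/9 - 2/9) + (y/32 + 1/8)·y' = 0, and therefore
  dy/dx = -(2x/9 - 2/9)/(y/32 + 1/8)
        = -(2(x - 1)/9)/((y + 4)/32) = 64(1 - x)/(9(y + 4))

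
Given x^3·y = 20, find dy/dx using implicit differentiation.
Apply d/dx to both sides, remembering that y depends on x. Each occurrence of y therefore brings in a y' = dy/dx via the chain rule.

With F(x, y) equal to the left-hand side minus the right, differentiate F term by term:
  d/dx[x^3y] = x^3·y' + 3x^2y
  d/dx[-20] = 0
Adding these up, d/dx[F] = 0 becomes
  (3x^2y) + (x^3)·y' = 0,
so isolating y',
  dy/dx = -(3x^2y)/(x^3) = -3y/x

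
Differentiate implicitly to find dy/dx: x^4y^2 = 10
Differentiate the relation implicitly: treat y = y(x) and apply the chain rule, so every y-derivative picks up a y' = dy/dx factor.

With everything moved to the left-hand side, differentiate term by term:
  d/dx[x^4y^2] = 2x^4y·y' + 4x^3y^2
  d/dx[-10] = 0

Separating the contributions that come from x directly and those that come through y:
  without y':      4x^3y^2
  multiplying y':  2x^4y

so (4x^3y^2) + (2x^4y)·y' = 0, and therefore
  dy/dx = -(4x^3y^2)/(2x^4y) = -2y/x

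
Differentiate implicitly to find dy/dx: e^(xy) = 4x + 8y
Differentiate the relation implicitly: treat y = y(x) and apply the chain rule, so every y-derivative picks up a y' = dy/dx factor.

With everything moved to the left-hand side, differentiate term by term:
  d/dx[-4x] = -4
  d/dx[-8y] = -8·y'
  d/dx[e^(xy)] = (x·y' + y)·e^(xy)

Separating the contributions that come from x directly and those that come through y:
  without y':      y·e^(xy) - 4
  multiplying y':  x·e^(xy) - 8

so (y·e^(xy) - 4) + (x·e^(xy) - 8)·y' = 0, and therefore
  dy/dx = -(y·e^(xy) - 4)/(x·e^(xy) - 8) = (-y·e^(xy) + 4)/(x·e^(xy) - 8)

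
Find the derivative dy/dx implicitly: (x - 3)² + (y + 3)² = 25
Take d/dx of both sides. Since y is implicitly a function of x, the chain rule attaches a y' = dy/dx factor whenever we differentiate through y.

Set F(x, y) = (left side) − (right side), so the curve is F = 0. Differentiating each term of F:
  d/dx[(x - 3)^2] = 2x - 6
  d/dx[(y + 3)^2] = 2·y'(y + 3)
  d/dx[-25] = 0

Collecting, the y'-free part is the partial derivative in x and the y' coefficient is the partial derivative in y:
  ∂F/∂x = 2x - 6
  ∂F/∂y = 2y + 6

so d/dx[F(x, y(x))] = ∂F/∂x + (∂F/∂y)·y' = 0. Rearranging,
  dy/dx = -(∂F/∂x)/(∂F/∂y) = -(2x - 6)/(2y + 6) = (3 - x)/(y + 3)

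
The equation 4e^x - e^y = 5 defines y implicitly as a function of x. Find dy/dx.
Take d/dx of both sides. Since y is implicitly a function of x, the chain rule attaches a y' = dy/dx factor whenever we differentiate through y.

Set F(x, y) = (left side) − (right side), so the curve is F = 0. Differentiating each term of F:
  d/dx[4e^(x)] = 4e^(x)
  d/dx[-e^(y)] = -y'·e^(y)
  d/dx[-5] = 0

Collecting, the y'-free part is the partial derivative in x and the y' coefficient is the partial derivative in y:
  ∂F/∂x = 4e^(x)
  ∂F/∂y = -e^(y)

so d/dx[F(x, y(x))] = ∂F/∂x + (∂F/∂y)·y' = 0. Rearranging,
  dy/dx = -(∂F/∂x)/(∂F/∂y) = -(4e^(x))/(-e^(y)) = 4e^(x - y)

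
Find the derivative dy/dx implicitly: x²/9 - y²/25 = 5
Take d/dx of both sides. Since y is implicitly a function of x, the chain rule attaches a y' = dy/dx factor whenever we differentiate through y.

Set F(x, y) = (left side) − (right side), so the curve is F = 0. Differentiating each term of F:
  d/dx[x^2/9] = 2x/9
  d/dx[-y^2/25] = -2y·y'/25
  d/dx[-5] = 0

Collecting, the y'-free part is the partial derivative in x and the y' coefficient is the partial derivative in y:
  ∂F/∂x = 2x/9
  ∂F/∂y = -2y/25

so d/dx[F(x, y(x))] = ∂F/∂x + (∂F/∂y)·y' = 0. Rearranging,
  dy/dx = -(∂F/∂x)/(∂F/∂y) = -(2x/9)/(-2y/25) = 25x/(9y)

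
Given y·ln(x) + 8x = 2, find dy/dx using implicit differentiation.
Apply d/dx to both sides, remembering that y depends on x. Each occurrence of y therefore brings in a y' = dy/dx via the chain rule.

With F(x, y) equal to the left-hand side minus the right, differentiate F term by term:
  d/dx[8x] = 8
  d/dx[y·ln(x)] = y'·ln(x) + y/x
  d/dx[-2] = 0
Adding these up, d/dx[F] = 0 becomes
  (8 + y/x) + (ln(x))·y' = 0,
so isolating y',
  dy/dx = -(8 + y/x)/(ln(x))
        = -((8x + y)/x)/(ln(x)) = (-8x - y)/(x·ln(x))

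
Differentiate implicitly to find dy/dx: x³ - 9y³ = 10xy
Differentiate the relation implicitly: treat y = y(x) and apply the chain rule, so every y-derivative picks up a y' = dy/dx factor.

With everything moved to the left-hand side, differentiate term by term:
  d/dx[x^3] = 3x^2
  d/dx[-10xy] = -10x·y' - 10y
  d/dx[-9y^3] = -27y^2·y'

Separating the contributions that come from x directly and those that come through y:
  without y':      3x^2 - 10y
  multiplying y':  -10x - 27y^2

so (3x^2 - 10y) + (-10x - 27y^2)·y' = 0, and therefore
  dy/dx = -(3x^2 - 10y)/(-10x - 27y^2) = (3x^2 - 10y)/(10x + 27y^2)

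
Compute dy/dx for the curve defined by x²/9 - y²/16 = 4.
Differentiate the relation implicitly: treat y = y(x) and apply the chain rule, so every y-derivative picks up a y' = dy/dx factor.

With everything moved to the left-hand side, differentiate term by term:
  d/dx[x^2/9] = 2x/9
  d/dx[-y^2/16] = -y·y'/8
  d/dx[-4] = 0

Separating the contributions that come from x directly and those that come through y:
  without y':      2x/9
  multiplying y':  -y/8

so (2x/9) + (-y/8)·y' = 0, and therefore
  dy/dx = -(2x/9)/(-y/8) = 16x/(9y)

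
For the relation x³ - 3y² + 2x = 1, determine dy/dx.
Differentiate both sides with respect to x, treating y as y(x). By the chain rule, any term containing y contributes a factor of y' = dy/dx when we differentiate it.

Move every term to one side and write the relation as F(x, y) = 0. Term by term,
  d/dx[x^3] = 3x^2
  d/dx[2x] = 2
  d/dx[-3y^2] = -6y·y'
  d/dx[-1] = 0

The pieces without y' make up ∂F/∂x and the coefficient of y' is ∂F/∂y:
  ∂F/∂x = 3x^2 + 2,
  ∂F/∂y = -6y.

Since d/dx[F] = ∂F/∂x + (∂F/∂y)·y' = 0, solve for y':
  (∂F/∂y)·y' = -∂F/∂x
  dy/dx = -(∂F/∂x)/(∂F/∂y) = -(3x^2 + 2)/(-6y) = (3x^2 + 2)/(6y)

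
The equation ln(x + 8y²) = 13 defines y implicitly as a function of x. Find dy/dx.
Take d/dx of both sides. Since y is implicitly a function of x, the chain rule attaches a y' = dy/dx factor whenever we differentiate through y.

Set F(x, y) = (left side) − (right side), so the curve is F = 0. Differentiating each term of F:
  d/dx[ln(x + 8y^2)] = (16y·y' + 1)/(x + 8y^2)
  d/dx[-13] = 0

Collecting, the y'-free part is the partial derivative in x and the y' coefficient is the partial derivative in y:
  ∂F/∂x = 1/(x + 8y^2)
  ∂F/∂y = 16y/(x + 8y^2)

so d/dx[F(x, y(x))] = ∂F/∂x + (∂F/∂y)·y' = 0. Rearranging,
  dy/dx = -(∂F/∂x)/(∂F/∂y) = -(1/(x + 8y^2))/(16y/(x + 8y^2)) = -1/(16y)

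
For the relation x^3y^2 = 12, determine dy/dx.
Take d/dx of both sides. Since y is implicitly a function of x, the chain rule attaches a y' = dy/dx factor whenever we differentiate through y.

Set F(x, y) = (left side) − (right side), so the curve is F = 0. Differentiating each term of F:
  d/dx[x^3y^2] = 2x^3y·y' + 3x^2y^2
  d/dx[-12] = 0

Collecting, the y'-free part is the partial derivative in x and the y' coefficient is the partial derivative in y:
  ∂F/∂x = 3x^2y^2
  ∂F/∂y = 2x^3y

so d/dx[F(x, y(x))] = ∂F/∂x + (∂F/∂y)·y' = 0. Rearranging,
  dy/dx = -(∂F/∂x)/(∂F/∂y) = -(3x^2y^2)/(2x^3y) = -3y/(2x)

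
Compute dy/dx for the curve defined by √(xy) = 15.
Differentiate the relation implicitly: treat y = y(x) and apply the chain rule, so every y-derivative picks up a y' = dy/dx factor.

With everything moved to the left-hand side, differentiate term by term:
  d/dx[√(xy)] = √(xy)(x·y'/2 + y/2)/(xy)
  d/dx[-15] = 0

Separating the contributions that come from x directly and those that come through y:
  without y':      √(xy)/(2x)
  multiplying y':  √(xy)/(2y)

so (√(xy)/(2x)) + (√(xy)/(2y))·y' = 0, and therefore
  dy/dx = -(√(xy)/(2x))/(√(xy)/(2y)) = -y/x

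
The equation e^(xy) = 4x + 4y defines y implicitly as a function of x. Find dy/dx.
Apply d/dx to both sides, remembering that y depends on x. Each occurrence of y therefore brings in a y' = dy/dx via the chain rule.

With F(x, y) equal to the left-hand side minus the right, differentiate F term by term:
  d/dx[-4x] = -4
  d/dx[-4y] = -4·y'
  d/dx[e^(xy)] = (x·y' + y)·e^(xy)
Adding these up, d/dx[F] = 0 becomes
  (y·e^(xy) - 4) + (x·e^(xy) - 4)·y' = 0,
so isolating y',
  dy/dx = -(y·e^(xy) - 4)/(x·e^(xy) - 4) = (-y·e^(xy) + 4)/(x·e^(xy) - 4)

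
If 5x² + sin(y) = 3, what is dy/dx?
Take d/dx of both sides. Since y is implicitly a function of x, the chain rule attaches a y' = dy/dx factor whenever we differentiate through y.

Set F(x, y) = (left side) − (right side), so the curve is F = 0. Differentiating each term of F:
  d/dx[5x^2] = 10x
  d/dx[sin(y)] = y'·cos(y)
  d/dx[-3] = 0

Collecting, the y'-free part is the partial derivative in x and the y' coefficient is the partial derivative in y:
  ∂F/∂x = 10x
  ∂F/∂y = cos(y)

so d/dx[F(x, y(x))] = ∂F/∂x + (∂F/∂y)·y' = 0. Rearranging,
  dy/dx = -(∂F/∂x)/(∂F/∂y) = -(10x)/(cos(y)) = -10x/cos(y)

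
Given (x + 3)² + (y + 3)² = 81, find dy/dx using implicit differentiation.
Differentiate the relation implicitly: treat y = y(x) and apply the chain rule, so every y-derivative picks up a y' = dy/dx factor.

With everything moved to the left-hand side, differentiate term by term:
  d/dx[(x + 3)^2] = 2x + 6
  d/dx[(y + 3)^2] = 2·y'(y + 3)
  d/dx[-81] = 0

Separating the contributions that come from x directly and those that come through y:
  without y':      2x + 6
  multiplying y':  2y + 6

so (2x + 6) + (2y + 6)·y' = 0, and therefore
  dy/dx = -(2x + 6)/(2y + 6) = (-x - 3)/(y + 3)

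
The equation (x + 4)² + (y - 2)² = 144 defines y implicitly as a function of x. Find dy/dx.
Differentiate both sides with respect to x, treating y as y(x). By the chain rule, any term containing y contributes a factor of y' = dy/dx when we differentiate it.

Move every term to one side and write the relation as F(x, y) = 0. Term by term,
  d/dx[(x + 4)^2] = 2x + 8
  d/dx[(y - 2)^2] = 2·y'(y - 2)
  d/dx[-144] = 0

The pieces without y' make up ∂F/∂x and the coefficient of y' is ∂F/∂y:
  ∂F/∂x = 2x + 8,
  ∂F/∂y = 2y - 4.

Since d/dx[F] = ∂F/∂x + (∂F/∂y)·y' = 0, solve for y':
  (∂F/∂y)·y' = -∂F/∂x
  dy/dx = -(∂F/∂x)/(∂F/∂y) = -(2x + 8)/(2y - 4) = (-x - 4)/(y - 2)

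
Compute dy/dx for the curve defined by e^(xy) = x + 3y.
Take d/dx of both sides. Since y is implicitly a function of x, the chain rule attaches a y' = dy/dx factor whenever we differentiate through y.

Set F(x, y) = (left side) − (right side), so the curve is F = 0. Differentiating each term of F:
  d/dx[-x] = -1
  d/dx[-3y] = -3·y'
  d/dx[e^(xy)] = (x·y' + y)·e^(xy)

Collecting, the y'-free part is the partial derivative in x and the y' coefficient is the partial derivative in y:
  ∂F/∂x = y·e^(xy) - 1
  ∂F/∂y = x·e^(xy) - 3

so d/dx[F(x, y(x))] = ∂F/∂x + (∂F/∂y)·y' = 0. Rearranging,
  dy/dx = -(∂F/∂x)/(∂F/∂y) = -(y·e^(xy) - 1)/(x·e^(xy) - 3) = (-y·e^(xy) + 1)/(x·e^(xy) - 3)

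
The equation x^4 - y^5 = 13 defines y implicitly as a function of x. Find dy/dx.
Apply d/dx to both sides, remembering that y depends on x. Each occurrence of y therefore brings in a y' = dy/dx via the chain rule.

With F(x, y) equal to the left-hand side minus the right, differentiate F term by term:
  d/dx[x^4] = 4x^3
  d/dx[-y^5] = -5y^4·y'
  d/dx[-13] = 0
Adding these up, d/dx[F] = 0 becomes
  (4x^3) + (-5y^4)·y' = 0,
so isolating y',
  dy/dx = -(4x^3)/(-5y^4) = 4x^3/(5y^4)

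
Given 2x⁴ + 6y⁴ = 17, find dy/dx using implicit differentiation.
Differentiate the relation implicitly: treat y = y(x) and apply the chain rule, so every y-derivative picks up a y' = dy/dx factor.

With everything moved to the left-hand side, differentiate term by term:
  d/dx[2x^4] = 8x^3
  d/dx[6y^4] = 24y^3·y'
  d/dx[-17] = 0

Separating the contributions that come from x directly and those that come through y:
  without y':      8x^3
  multiplying y':  24y^3

so (8x^3) + (24y^3)·y' = 0, and therefore
  dy/dx = -(8x^3)/(24y^3) = -x^3/(3y^3)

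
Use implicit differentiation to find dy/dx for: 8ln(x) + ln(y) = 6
Differentiate the relation implicitly: treat y = y(x) and apply the chain rule, so every y-derivative picks up a y' = dy/dx factor.

With everything moved to the left-hand side, differentiate term by term:
  d/dx[8ln(x)] = 8/x
  d/dx[ln(y)] = y'/y
  d/dx[-6] = 0

Separating the contributions that come from x directly and those that come through y:
  without y':      8/x
  multiplying y':  1/y

so (8/x) + (1/y)·y' = 0, and therefore
  dy/dx = -(8/x)/(1/y) = -8y/x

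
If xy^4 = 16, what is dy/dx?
Differentiate the relation implicitly: treat y = y(x) and apply the chain rule, so every y-derivative picks up a y' = dy/dx factor.

With everything moved to the left-hand side, differentiate term by term:
  d/dx[xy^4] = 4xy^3·y' + y^4
  d/dx[-16] = 0

Separating the contributions that come from x directly and those that come through y:
  without y':      y^4
  multiplying y':  4xy^3

so (y^4) + (4xy^3)·y' = 0, and therefore
  dy/dx = -(y^4)/(4xy^3) = -y/(4x)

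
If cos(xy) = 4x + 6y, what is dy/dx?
Differentiate both sides with respect to x, treating y as y(x). By the chain rule, any term containing y contributes a factor of y' = dy/dx when we differentiate it.

Move every term to one side and write the relation as F(x, y) = 0. Term by term,
  d/dx[-4x] = -4
  d/dx[-6y] = -6·y'
  d/dx[cos(xy)] = -(x·y' + y)·sin(xy)

The pieces without y' make up ∂F/∂x and the coefficient of y' is ∂F/∂y:
  ∂F/∂x = -y·sin(xy) - 4,
  ∂F/∂y = -x·sin(xy) - 6.

Since d/dx[F] = ∂F/∂x + (∂F/∂y)·y' = 0, solve for y':
  (∂F/∂y)·y' = -∂F/∂x
  dy/dx = -(∂F/∂x)/(∂F/∂y) = -(-y·sin(xy) - 4)/(-x·sin(xy) - 6) = -(y·sin(xy) + 4)/(x·sin(xy) + 6)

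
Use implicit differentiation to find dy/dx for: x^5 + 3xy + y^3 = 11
Take d/dx of both sides. Since y is implicitly a function of x, the chain rule attaches a y' = dy/dx factor whenever we differentiate through y.

Set F(x, y) = (left side) − (right side), so the curve is F = 0. Differentiating each term of F:
  d/dx[x^5] = 5x^4
  d/dx[3xy] = 3x·y' + 3y
  d/dx[y^3] = 3y^2·y'
  d/dx[-11] = 0

Collecting, the y'-free part is the partial derivative in x and the y' coefficient is the partial derivative in y:
  ∂F/∂x = 5x^4 + 3y
  ∂F/∂y = 3x + 3y^2

so d/dx[F(x, y(x))] = ∂F/∂x + (∂F/∂y)·y' = 0. Rearranging,
  dy/dx = -(∂F/∂x)/(∂F/∂y) = -(5x^4 + 3y)/(3x + 3y^2) = (-5x^4/3 - y)/(x + y^2)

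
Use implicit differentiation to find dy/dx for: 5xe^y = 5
Differentiate both sides with respect to x, treating y as y(x). By the chain rule, any term containing y contributes a factor of y' = dy/dx when we differentiate it.

Move every term to one side and write the relation as F(x, y) = 0. Term by term,
  d/dx[5x·e^(y)] = 5x·y'·e^(y) + 5e^(y)
  d/dx[-5] = 0

The pieces without y' make up ∂F/∂x and the coefficient of y' is ∂F/∂y:
  ∂F/∂x = 5e^(y),
  ∂F/∂y = 5x·e^(y).

Since d/dx[F] = ∂F/∂x + (∂F/∂y)·y' = 0, solve for y':
  (∂F/∂y)·y' = -∂F/∂x
  dy/dx = -(∂F/∂x)/(∂F/∂y) = -(5e^(y))/(5x·e^(y)) = -1/x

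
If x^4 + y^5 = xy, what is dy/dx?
Apply d/dx to both sides, remembering that y depends on x. Each occurrence of y therefore brings in a y' = dy/dx via the chain rule.

With F(x, y) equal to the left-hand side minus the right, differentiate F term by term:
  d/dx[x^4] = 4x^3
  d/dx[-xy] = -x·y' - y
  d/dx[y^5] = 5y^4·y'
Adding these up, d/dx[F] = 0 becomes
  (4x^3 - y) + (-x + 5y^4)·y' = 0,
so isolating y',
  dy/dx = -(4x^3 - y)/(-x + 5y^4) = (4x^3 - y)/(x - 5y^4)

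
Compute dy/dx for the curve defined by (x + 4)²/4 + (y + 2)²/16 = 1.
Differentiate both sides with respect to x, treating y as y(x). By the chain rule, any term containing y contributes a factor of y' = dy/dx when we differentiate it.

Move every term to one side and write the relation as F(x, y) = 0. Term by term,
  d/dx[(x + 4)^2/4] = x/2 + 2
  d/dx[(y + 2)^2/16] = y'(y + 2)/8
  d/dx[-1] = 0

The pieces without y' make up ∂F/∂x and the coefficient of y' is ∂F/∂y:
  ∂F/∂x = x/2 + 2,
  ∂F/∂y = y/8 + 1/4.

Since d/dx[F] = ∂F/∂x + (∂F/∂y)·y' = 0, solve for y':
  (∂F/∂y)·y' = -∂F/∂x
  dy/dx = -(∂F/∂x)/(∂F/∂y) = -(x/2 + 2)/(y/8 + 1/4)
        = -((x + 4)/2)/((y + 2)/8) = 4(-x - 4)/(y + 2)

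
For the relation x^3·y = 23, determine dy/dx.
Differentiate both sides with respect to x, treating y as y(x). By the chain rule, any term containing y contributes a factor of y' = dy/dx when we differentiate it.

Move every term to one side and write the relation as F(x, y) = 0. Term by term,
  d/dx[x^3y] = x^3·y' + 3x^2y
  d/dx[-23] = 0

The pieces without y' make up ∂F/∂x and the coefficient of y' is ∂F/∂y:
  ∂F/∂x = 3x^2y,
  ∂F/∂y = x^3.

Since d/dx[F] = ∂F/∂x + (∂F/∂y)·y' = 0, solve for y':
  (∂F/∂y)·y' = -∂F/∂x
  dy/dx = -(∂F/∂x)/(∂F/∂y) = -(3x^2y)/(x^3) = -3y/x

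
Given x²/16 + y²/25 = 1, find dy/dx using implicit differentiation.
Take d/dx of both sides. Since y is implicitly a function of x, the chain rule attaches a y' = dy/dx factor whenever we differentiate through y.

Set F(x, y) = (left side) − (right side), so the curve is F = 0. Differentiating each term of F:
  d/dx[x^2/16] = x/8
  d/dx[y^2/25] = 2y·y'/25
  d/dx[-1] = 0

Collecting, the y'-free part is the partial derivative in x and the y' coefficient is the partial derivative in y:
  ∂F/∂x = x/8
  ∂F/∂y = 2y/25

so d/dx[F(x, y(x))] = ∂F/∂x + (∂F/∂y)·y' = 0. Rearranging,
  dy/dx = -(∂F/∂x)/(∂F/∂y) = -(x/8)/(2y/25) = -25x/(16y)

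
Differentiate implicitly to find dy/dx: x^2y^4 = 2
Take d/dx of both sides. Since y is implicitly a function of x, the chain rule attaches a y' = dy/dx factor whenever we differentiate through y.

Set F(x, y) = (left side) − (right side), so the curve is F = 0. Differentiating each term of F:
  d/dx[x^2y^4] = 4x^2y^3·y' + 2xy^4
  d/dx[-2] = 0

Collecting, the y'-free part is the partial derivative in x and the y' coefficient is the partial derivative in y:
  ∂F/∂x = 2xy^4
  ∂F/∂y = 4x^2y^3

so d/dx[F(x, y(x))] = ∂F/∂x + (∂F/∂y)·y' = 0. Rearranging,
  dy/dx = -(∂F/∂x)/(∂F/∂y) = -(2xy^4)/(4x^2y^3) = -y/(2x)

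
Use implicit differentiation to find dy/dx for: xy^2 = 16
Take d/dx of both sides. Since y is implicitly a function of x, the chain rule attaches a y' = dy/dx factor whenever we differentiate through y.

Set F(x, y) = (left side) − (right side), so the curve is F = 0. Differentiating each term of F:
  d/dx[xy^2] = 2xy·y' + y^2
  d/dx[-16] = 0

Collecting, the y'-free part is the partial derivative in x and the y' coefficient is the partial derivative in y:
  ∂F/∂x = y^2
  ∂F/∂y = 2xy

so d/dx[F(x, y(x))] = ∂F/∂x + (∂F/∂y)·y' = 0. Rearranging,
  dy/dx = -(∂F/∂x)/(∂F/∂y) = -(y^2)/(2xy) = -y/(2x)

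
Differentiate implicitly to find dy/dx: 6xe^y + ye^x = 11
Apply d/dx to both sides, remembering that y depends on x. Each occurrence of y therefore brings in a y' = dy/dx via the chain rule.

With F(x, y) equal to the left-hand side minus the right, differentiate F term by term:
  d/dx[6x·e^(y)] = 6x·y'·e^(y) + 6e^(y)
  d/dx[y·e^(x)] = y·e^(x) + y'·e^(x)
  d/dx[-11] = 0
Adding these up, d/dx[F] = 0 becomes
  (y·e^(x) + 6e^(y)) + (6x·e^(y) + e^(x))·y' = 0,
so isolating y',
  dy/dx = -(y·e^(x) + 6e^(y))/(6x·e^(y) + e^(x)) = (-y·e^(x) - 6e^(y))/(6x·e^(y) + e^(x))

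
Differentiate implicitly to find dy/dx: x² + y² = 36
Differentiate both sides with respect to x, treating y as y(x). By the chain rule, any term containing y contributes a factor of y' = dy/dx when we differentiate it.

Move every term to one side and write the relation as F(x, y) = 0. Term by term,
  d/dx[x^2] = 2x
  d/dx[y^2] = 2y·y'
  d/dx[-36] = 0

The pieces without y' make up ∂F/∂x and the coefficient of y' is ∂F/∂y:
  ∂F/∂x = 2x,
  ∂F/∂y = 2y.

Since d/dx[F] = ∂F/∂x + (∂F/∂y)·y' = 0, solve for y':
  (∂F/∂y)·y' = -∂F/∂x
  dy/dx = -(∂F/∂x)/(∂F/∂y) = -(2x)/(2y) = -x/y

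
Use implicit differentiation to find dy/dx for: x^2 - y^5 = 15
Take d/dx of both sides. Since y is implicitly a function of x, the chain rule attaches a y' = dy/dx factor whenever we differentiate through y.

Set F(x, y) = (left side) − (right side), so the curve is F = 0. Differentiating each term of F:
  d/dx[x^2] = 2x
  d/dx[-y^5] = -5y^4·y'
  d/dx[-15] = 0

Collecting, the y'-free part is the partial derivative in x and the y' coefficient is the partial derivative in y:
  ∂F/∂x = 2x
  ∂F/∂y = -5y^4

so d/dx[F(x, y(x))] = ∂F/∂x + (∂F/∂y)·y' = 0. Rearranging,
  dy/dx = -(∂F/∂x)/(∂F/∂y) = -(2x)/(-5y^4) = 2x/(5y^4)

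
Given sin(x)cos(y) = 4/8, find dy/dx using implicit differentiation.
Differentiate the relation implicitly: treat y = y(x) and apply the chain rule, so every y-derivative picks up a y' = dy/dx factor.

With everything moved to the left-hand side, differentiate term by term:
  d/dx[sin(x)·cos(y)] = -y'·sin(x)·sin(y) + cos(x)·cos(y)
  d/dx[-1/2] = 0

Separating the contributions that come from x directly and those that come through y:
  without y':      cos(x)·cos(y)
  multiplying y':  -sin(x)·sin(y)

so (cos(x)·cos(y)) + (-sin(x)·sin(y))·y' = 0, and therefore
  dy/dx = -(cos(x)·cos(y))/(-sin(x)·sin(y)) = 1/(tan(x)·tan(y))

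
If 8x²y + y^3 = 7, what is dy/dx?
Take d/dx of both sides. Since y is implicitly a function of x, the chain rule attaches a y' = dy/dx factor whenever we differentiate through y.

Set F(x, y) = (left side) − (right side), so the curve is F = 0. Differentiating each term of F:
  d/dx[8x^2y] = 8x^2·y' + 16xy
  d/dx[y^3] = 3y^2·y'
  d/dx[-7] = 0

Collecting, the y'-free part is the partial derivative in x and the y' coefficient is the partial derivative in y:
  ∂F/∂x = 16xy
  ∂F/∂y = 8x^2 + 3y^2

so d/dx[F(x, y(x))] = ∂F/∂x + (∂F/∂y)·y' = 0. Rearranging,
  dy/dx = -(∂F/∂x)/(∂F/∂y) = -(16xy)/(8x^2 + 3y^2) = -16xy/(8x^2 + 3y^2)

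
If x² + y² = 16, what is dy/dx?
Take d/dx of both sides. Since y is implicitly a function of x, the chain rule attaches a y' = dy/dx factor whenever we differentiate through y.

Set F(x, y) = (left side) − (right side), so the curve is F = 0. Differentiating each term of F:
  d/dx[x^2] = 2x
  d/dx[y^2] = 2y·y'
  d/dx[-16] = 0

Collecting, the y'-free part is the partial derivative in x and the y' coefficient is the partial derivative in y:
  ∂F/∂x = 2x
  ∂F/∂y = 2y

so d/dx[F(x, y(x))] = ∂F/∂x + (∂F/∂y)·y' = 0. Rearranging,
  dy/dx = -(∂F/∂x)/(∂F/∂y) = -(2x)/(2y) = -x/y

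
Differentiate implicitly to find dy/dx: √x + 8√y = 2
Differentiate the relation implicitly: treat y = y(x) and apply the chain rule, so every y-derivative picks up a y' = dy/dx factor.

With everything moved to the left-hand side, differentiate term by term:
  d/dx[√(x)] = 1/(2√(x))
  d/dx[8√(y)] = 4·y'/√(y)
  d/dx[-2] = 0

Separating the contributions that come from x directly and those that come through y:
  without y':      1/(2√(x))
  multiplying y':  4/√(y)

so (1/(2√(x))) + (4/√(y))·y' = 0, and therefore
  dy/dx = -(1/(2√(x)))/(4/√(y)) = -√(y)/(8√(x))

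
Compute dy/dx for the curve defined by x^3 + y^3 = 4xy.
Differentiate both sides with respect to x, treating y as y(x). By the chain rule, any term containing y contributes a factor of y' = dy/dx when we differentiate it.

Move every term to one side and write the relation as F(x, y) = 0. Term by term,
  d/dx[x^3] = 3x^2
  d/dx[-4xy] = -4x·y' - 4y
  d/dx[y^3] = 3y^2·y'

The pieces without y' make up ∂F/∂x and the coefficient of y' is ∂F/∂y:
  ∂F/∂x = 3x^2 - 4y,
  ∂F/∂y = -4x + 3y^2.

Since d/dx[F] = ∂F/∂x + (∂F/∂y)·y' = 0, solve for y':
  (∂F/∂y)·y' = -∂F/∂x
  dy/dx = -(∂F/∂x)/(∂F/∂y) = -(3x^2 - 4y)/(-4x + 3y^2) = (3x^2 - 4y)/(4x - 3y^2)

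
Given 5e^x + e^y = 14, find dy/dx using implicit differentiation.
Apply d/dx to both sides, remembering that y depends on x. Each occurrence of y therefore brings in a y' = dy/dx via the chain rule.

With F(x, y) equal to the left-hand side minus the right, differentiate F term by term:
  d/dx[5e^(x)] = 5e^(x)
  d/dx[e^(y)] = y'·e^(y)
  d/dx[-14] = 0
Adding these up, d/dx[F] = 0 becomes
  (5e^(x)) + (e^(y))·y' = 0,
so isolating y',
  dy/dx = -(5e^(x))/(e^(y)) = -5e^(x - y)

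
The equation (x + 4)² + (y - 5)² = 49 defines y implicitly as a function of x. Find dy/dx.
Differentiate the relation implicitly: treat y = y(x) and apply the chain rule, so every y-derivative picks up a y' = dy/dx factor.

With everything moved to the left-hand side, differentiate term by term:
  d/dx[(x + 4)^2] = 2x + 8
  d/dx[(y - 5)^2] = 2·y'(y - 5)
  d/dx[-49] = 0

Separating the contributions that come from x directly and those that come through y:
  without y':      2x + 8
  multiplying y':  2y - 10

so (2x + 8) + (2y - 10)·y' = 0, and therefore
  dy/dx = -(2x + 8)/(2y - 10) = (-x - 4)/(y - 5)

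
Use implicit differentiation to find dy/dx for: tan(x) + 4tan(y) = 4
Take d/dx of both sides. Since y is implicitly a function of x, the chain rule attaches a y' = dy/dx factor whenever we differentiate through y.

Set F(x, y) = (left side) − (right side), so the curve is F = 0. Differentiating each term of F:
  d/dx[tan(x)] = tan(x)^2 + 1
  d/dx[4tan(y)] = 4·y'(tan(y)^2 + 1)
  d/dx[-4] = 0

Collecting, the y'-free part is the partial derivative in x and the y' coefficient is the partial derivative in y:
  ∂F/∂x = tan(x)^2 + 1
  ∂F/∂y = 4tan(y)^2 + 4

so d/dx[F(x, y(x))] = ∂F/∂x + (∂F/∂y)·y' = 0. Rearranging,
  dy/dx = -(∂F/∂x)/(∂F/∂y) = -(tan(x)^2 + 1)/(4tan(y)^2 + 4) = -cos(y)^2/(4cos(x)^2)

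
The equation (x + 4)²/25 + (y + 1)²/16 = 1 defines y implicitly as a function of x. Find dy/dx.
Differentiate both sides with respect to x, treating y as y(x). By the chain rule, any term containing y contributes a factor of y' = dy/dx when we differentiate it.

Move every term to one side and write the relation as F(x, y) = 0. Term by term,
  d/dx[(x + 4)^2/25] = 2x/25 + 8/25
  d/dx[(y + 1)^2/16] = y'(y + 1)/8
  d/dx[-1] = 0

The pieces without y' make up ∂F/∂x and the coefficient of y' is ∂F/∂y:
  ∂F/∂x = 2x/25 + 8/25,
  ∂F/∂y = y/8 + 1/8.

Since d/dx[F] = ∂F/∂x + (∂F/∂y)·y' = 0, solve for y':
  (∂F/∂y)·y' = -∂F/∂x
  dy/dx = -(∂F/∂x)/(∂F/∂y) = -(2x/25 + 8/25)/(y/8 + 1/8)
        = -(2(x + 4)/25)/((y + 1)/8) = 16(-x - 4)/(25(y + 1))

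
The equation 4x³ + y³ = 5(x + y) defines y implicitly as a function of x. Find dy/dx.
Apply d/dx to both sides, remembering that y depends on x. Each occurrence of y therefore brings in a y' = dy/dx via the chain rule.

With F(x, y) equal to the left-hand side minus the right, differentiate F term by term:
  d/dx[4x^3] = 12x^2
  d/dx[-5x] = -5
  d/dx[y^3] = 3y^2·y'
  d/dx[-5y] = -5·y'
Adding these up, d/dx[F] = 0 becomes
  (12x^2 - 5) + (3y^2 - 5)·y' = 0,
so isolating y',
  dy/dx = -(12x^2 - 5)/(3y^2 - 5) = (5 - 12x^2)/(3y^2 - 5)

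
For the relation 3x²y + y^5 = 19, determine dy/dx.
Differentiate the relation implicitly: treat y = y(x) and apply the chain rule, so every y-derivative picks up a y' = dy/dx factor.

With everything moved to the left-hand side, differentiate term by term:
  d/dx[3x^2y] = 3x^2·y' + 6xy
  d/dx[y^5] = 5y^4·y'
  d/dx[-19] = 0

Separating the contributions that come from x directly and those that come through y:
  without y':      6xy
  multiplying y':  3x^2 + 5y^4

so (6xy) + (3x^2 + 5y^4)·y' = 0, and therefore
  dy/dx = -(6xy)/(3x^2 + 5y^4) = -6xy/(3x^2 + 5y^4)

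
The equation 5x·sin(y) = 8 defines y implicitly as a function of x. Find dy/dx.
Take d/dx of both sides. Since y is implicitly a function of x, the chain rule attaches a y' = dy/dx factor whenever we differentiate through y.

Set F(x, y) = (left side) − (right side), so the curve is F = 0. Differentiating each term of F:
  d/dx[5x·sin(y)] = 5x·y'·cos(y) + 5sin(y)
  d/dx[-8] = 0

Collecting, the y'-free part is the partial derivative in x and the y' coefficient is the partial derivative in y:
  ∂F/∂x = 5sin(y)
  ∂F/∂y = 5x·cos(y)

so d/dx[F(x, y(x))] = ∂F/∂x + (∂F/∂y)·y' = 0. Rearranging,
  dy/dx = -(∂F/∂x)/(∂F/∂y) = -(5sin(y))/(5x·cos(y)) = -tan(y)/x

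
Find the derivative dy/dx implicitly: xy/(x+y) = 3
Take d/dx of both sides. Since y is implicitly a function of x, the chain rule attaches a y' = dy/dx factor whenever we differentiate through y.

Set F(x, y) = (left side) − (right side), so the curve is F = 0. Differentiating each term of F:
  d/dx[xy/(x + y)] = xy(-y' - 1)/(x + y)^2 + x·y'/(x + y) + y/(x + y)
  d/dx[-3] = 0

Collecting, the y'-free part is the partial derivative in x and the y' coefficient is the partial derivative in y:
  ∂F/∂x = -xy/(x + y)^2 + y/(x + y)
  ∂F/∂y = -xy/(x + y)^2 + x/(x + y)

so d/dx[F(x, y(x))] = ∂F/∂x + (∂F/∂y)·y' = 0. Rearranging,
  dy/dx = -(∂F/∂x)/(∂F/∂y) = -(-xy/(x + y)^2 + y/(x + y))/(-xy/(x + y)^2 + x/(x + y))
        = -(y^2/(x + y)^2)/(x^2/(x + y)^2) = -y^2/x^2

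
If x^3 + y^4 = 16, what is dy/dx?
Take d/dx of both sides. Since y is implicitly a function of x, the chain rule attaches a y' = dy/dx factor whenever we differentiate through y.

Set F(x, y) = (left side) − (right side), so the curve is F = 0. Differentiating each term of F:
  d/dx[x^3] = 3x^2
  d/dx[y^4] = 4y^3·y'
  d/dx[-16] = 0

Collecting, the y'-free part is the partial derivative in x and the y' coefficient is the partial derivative in y:
  ∂F/∂x = 3x^2
  ∂F/∂y = 4y^3

so d/dx[F(x, y(x))] = ∂F/∂x + (∂F/∂y)·y' = 0. Rearranging,
  dy/dx = -(∂F/∂x)/(∂F/∂y) = -(3x^2)/(4y^3) = -3x^2/(4y^3)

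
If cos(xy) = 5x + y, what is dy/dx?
Apply d/dx to both sides, remembering that y depends on x. Each occurrence of y therefore brings in a y' = dy/dx via the chain rule.

With F(x, y) equal to the left-hand side minus the right, differentiate F term by term:
  d/dx[-5x] = -5
  d/dx[-y] = -y'
  d/dx[cos(xy)] = -(x·y' + y)·sin(xy)
Adding these up, d/dx[F] = 0 becomes
  (-y·sin(xy) - 5) + (-x·sin(xy) - 1)·y' = 0,
so isolating y',
  dy/dx = -(-y·sin(xy) - 5)/(-x·sin(xy) - 1) = -(y·sin(xy) + 5)/(x·sin(xy) + 1)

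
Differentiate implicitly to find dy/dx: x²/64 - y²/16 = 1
Differentiate the relation implicitly: treat y = y(x) and apply the chain rule, so every y-derivative picks up a y' = dy/dx factor.

With everything moved to the left-hand side, differentiate term by term:
  d/dx[x^2/64] = x/32
  d/dx[-y^2/16] = -y·y'/8
  d/dx[-1] = 0

Separating the contributions that come from x directly and those that come through y:
  without y':      x/32
  multiplying y':  -y/8

so (x/32) + (-y/8)·y' = 0, and therefore
  dy/dx = -(x/32)/(-y/8) = x/(4y)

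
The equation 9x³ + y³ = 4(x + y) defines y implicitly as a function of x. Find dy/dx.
Differentiate the relation implicitly: treat y = y(x) and apply the chain rule, so every y-derivative picks up a y' = dy/dx factor.

With everything moved to the left-hand side, differentiate term by term:
  d/dx[9x^3] = 27x^2
  d/dx[-4x] = -4
  d/dx[y^3] = 3y^2·y'
  d/dx[-4y] = -4·y'

Separating the contributions that come from x directly and those that come through y:
  without y':      27x^2 - 4
  multiplying y':  3y^2 - 4

so (27x^2 - 4) + (3y^2 - 4)·y' = 0, and therefore
  dy/dx = -(27x^2 - 4)/(3y^2 - 4) = (4 - 27x^2)/(3y^2 - 4)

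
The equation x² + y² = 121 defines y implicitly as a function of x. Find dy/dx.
Apply d/dx to both sides, remembering that y depends on x. Each occurrence of y therefore brings in a y' = dy/dx via the chain rule.

With F(x, y) equal to the left-hand side minus the right, differentiate F term by term:
  d/dx[x^2] = 2x
  d/dx[y^2] = 2y·y'
  d/dx[-121] = 0
Adding these up, d/dx[F] = 0 becomes
  (2x) + (2y)·y' = 0,
so isolating y',
  dy/dx = -(2x)/(2y) = -x/y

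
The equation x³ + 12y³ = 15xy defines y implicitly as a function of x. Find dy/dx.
Differentiate both sides with respect to x, treating y as y(x). By the chain rule, any term containing y contributes a factor of y' = dy/dx when we differentiate it.

Move every term to one side and write the relation as F(x, y) = 0. Term by term,
  d/dx[x^3] = 3x^2
  d/dx[-15xy] = -15x·y' - 15y
  d/dx[12y^3] = 36y^2·y'

The pieces without y' make up ∂F/∂x and the coefficient of y' is ∂F/∂y:
  ∂F/∂x = 3x^2 - 15y,
  ∂F/∂y = -15x + 36y^2.

Since d/dx[F] = ∂F/∂x + (∂F/∂y)·y' = 0, solve for y':
  (∂F/∂y)·y' = -∂F/∂x
  dy/dx = -(∂F/∂x)/(∂F/∂y) = -(3x^2 - 15y)/(-15x + 36y^2) = (x^2 - 5y)/(5x - 12y^2)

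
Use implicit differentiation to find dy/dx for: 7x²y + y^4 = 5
Differentiate both sides with respect to x, treating y as y(x). By the chain rule, any term containing y contributes a factor of y' = dy/dx when we differentiate it.

Move every term to one side and write the relation as F(x, y) = 0. Term by term,
  d/dx[7x^2y] = 7x^2·y' + 14xy
  d/dx[y^4] = 4y^3·y'
  d/dx[-5] = 0

The pieces without y' make up ∂F/∂x and the coefficient of y' is ∂F/∂y:
  ∂F/∂x = 14xy,
  ∂F/∂y = 7x^2 + 4y^3.

Since d/dx[F] = ∂F/∂x + (∂F/∂y)·y' = 0, solve for y':
  (∂F/∂y)·y' = -∂F/∂x
  dy/dx = -(∂F/∂x)/(∂F/∂y) = -(14xy)/(7x^2 + 4y^3) = -14xy/(7x^2 + 4y^3)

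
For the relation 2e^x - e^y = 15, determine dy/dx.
Differentiate both sides with respect to x, treating y as y(x). By the chain rule, any term containing y contributes a factor of y' = dy/dx when we differentiate it.

Move every term to one side and write the relation as F(x, y) = 0. Term by term,
  d/dx[2e^(x)] = 2e^(x)
  d/dx[-e^(y)] = -y'·e^(y)
  d/dx[-15] = 0

The pieces without y' make up ∂F/∂x and the coefficient of y' is ∂F/∂y:
  ∂F/∂x = 2e^(x),
  ∂F/∂y = -e^(y).

Since d/dx[F] = ∂F/∂x + (∂F/∂y)·y' = 0, solve for y':
  (∂F/∂y)·y' = -∂F/∂x
  dy/dx = -(∂F/∂x)/(∂F/∂y) = -(2e^(x))/(-e^(y)) = 2e^(x - y)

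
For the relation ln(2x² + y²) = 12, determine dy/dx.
Differentiate the relation implicitly: treat y = y(x) and apply the chain rule, so every y-derivative picks up a y' = dy/dx factor.

With everything moved to the left-hand side, differentiate term by term:
  d/dx[ln(2x^2 + y^2)] = (4x + 2y·y')/(2x^2 + y^2)
  d/dx[-12] = 0

Separating the contributions that come from x directly and those that come through y:
  without y':      4x/(2x^2 + y^2)
  multiplying y':  2y/(2x^2 + y^2)

so (4x/(2x^2 + y^2)) + (2y/(2x^2 + y^2))·y' = 0, and therefore
  dy/dx = -(4x/(2x^2 + y^2))/(2y/(2x^2 + y^2)) = -2x/y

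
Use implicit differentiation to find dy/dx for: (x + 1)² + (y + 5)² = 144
Differentiate the relation implicitly: treat y = y(x) and apply the chain rule, so every y-derivative picks up a y' = dy/dx factor.

With everything moved to the left-hand side, differentiate term by term:
  d/dx[(x + 1)^2] = 2x + 2
  d/dx[(y + 5)^2] = 2·y'(y + 5)
  d/dx[-144] = 0

Separating the contributions that come from x directly and those that come through y:
  without y':      2x + 2
  multiplying y':  2y + 10

so (2x + 2) + (2y + 10)·y' = 0, and therefore
  dy/dx = -(2x + 2)/(2y + 10) = (-x - 1)/(y + 5)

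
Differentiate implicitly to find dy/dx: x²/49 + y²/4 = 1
Apply d/dx to both sides, remembering that y depends on x. Each occurrence of y therefore brings in a y' = dy/dx via the chain rule.

With F(x, y) equal to the left-hand side minus the right, differentiate F term by term:
  d/dx[x^2/49] = 2x/49
  d/dx[y^2/4] = y·y'/2
  d/dx[-1] = 0
Adding these up, d/dx[F] = 0 becomes
  (2x/49) + (y/2)·y' = 0,
so isolating y',
  dy/dx = -(2x/49)/(y/2) = -4x/(49y)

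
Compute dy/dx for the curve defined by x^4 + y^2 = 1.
Apply d/dx to both sides, remembering that y depends on x. Each occurrence of y therefore brings in a y' = dy/dx via the chain rule.

With F(x, y) equal to the left-hand side minus the right, differentiate F term by term:
  d/dx[x^4] = 4x^3
  d/dx[y^2] = 2y·y'
  d/dx[-1] = 0
Adding these up, d/dx[F] = 0 becomes
  (4x^3) + (2y)·y' = 0,
so isolating y',
  dy/dx = -(4x^3)/(2y) = -2x^3/y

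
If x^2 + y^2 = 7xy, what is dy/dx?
Differentiate both sides with respect to x, treating y as y(x). By the chain rule, any term containing y contributes a factor of y' = dy/dx when we differentiate it.

Move every term to one side and write the relation as F(x, y) = 0. Term by term,
  d/dx[x^2] = 2x
  d/dx[-7xy] = -7x·y' - 7y
  d/dx[y^2] = 2y·y'

The pieces without y' make up ∂F/∂x and the coefficient of y' is ∂F/∂y:
  ∂F/∂x = 2x - 7y,
  ∂F/∂y = -7x + 2y.

Since d/dx[F] = ∂F/∂x + (∂F/∂y)·y' = 0, solve for y':
  (∂F/∂y)·y' = -∂F/∂x
  dy/dx = -(∂F/∂x)/(∂F/∂y) = -(2x - 7y)/(-7x + 2y) = (2x - 7y)/(7x - 2y)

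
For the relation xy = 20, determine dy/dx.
Apply d/dx to both sides, remembering that y depends on x. Each occurrence of y therefore brings in a y' = dy/dx via the chain rule.

With F(x, y) equal to the left-hand side minus the right, differentiate F term by term:
  d/dx[xy] = x·y' + y
  d/dx[-20] = 0
Adding these up, d/dx[F] = 0 becomes
  (y) + (x)·y' = 0,
so isolating y',
  dy/dx = -(y)/(x) = -y/x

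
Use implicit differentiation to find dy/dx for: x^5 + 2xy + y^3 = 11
Differentiate both sides with respect to x, treating y as y(x). By the chain rule, any term containing y contributes a factor of y' = dy/dx when we differentiate it.

Move every term to one side and write the relation as F(x, y) = 0. Term by term,
  d/dx[x^5] = 5x^4
  d/dx[2xy] = 2x·y' + 2y
  d/dx[y^3] = 3y^2·y'
  d/dx[-11] = 0

The pieces without y' make up ∂F/∂x and the coefficient of y' is ∂F/∂y:
  ∂F/∂x = 5x^4 + 2y,
  ∂F/∂y = 2x + 3y^2.

Since d/dx[F] = ∂F/∂x + (∂F/∂y)·y' = 0, solve for y':
  (∂F/∂y)·y' = -∂F/∂x
  dy/dx = -(∂F/∂x)/(∂F/∂y) = -(5x^4 + 2y)/(2x + 3y^2) = (-5x^4 - 2y)/(2x + 3y^2)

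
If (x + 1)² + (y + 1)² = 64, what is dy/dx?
Apply d/dx to both sides, remembering that y depends on x. Each occurrence of y therefore brings in a y' = dy/dx via the chain rule.

With F(x, y) equal to the left-hand side minus the right, differentiate F term by term:
  d/dx[(x + 1)^2] = 2x + 2
  d/dx[(y + 1)^2] = 2·y'(y + 1)
  d/dx[-64] = 0
Adding these up, d/dx[F] = 0 becomes
  (2x + 2) + (2y + 2)·y' = 0,
so isolating y',
  dy/dx = -(2x + 2)/(2y + 2) = (-x - 1)/(y + 1)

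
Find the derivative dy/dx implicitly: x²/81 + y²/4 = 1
Differentiate the relation implicitly: treat y = y(x) and apply the chain rule, so every y-derivative picks up a y' = dy/dx factor.

With everything moved to the left-hand side, differentiate term by term:
  d/dx[x^2/81] = 2x/81
  d/dx[y^2/4] = y·y'/2
  d/dx[-1] = 0

Separating the contributions that come from x directly and those that come through y:
  without y':      2x/81
  multiplying y':  y/2

so (2x/81) + (y/2)·y' = 0, and therefore
  dy/dx = -(2x/81)/(y/2) = -4x/(81y)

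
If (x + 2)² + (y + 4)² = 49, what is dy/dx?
Differentiate both sides with respect to x, treating y as y(x). By the chain rule, any term containing y contributes a factor of y' = dy/dx when we differentiate it.

Move every term to one side and write the relation as F(x, y) = 0. Term by term,
  d/dx[(x + 2)^2] = 2x + 4
  d/dx[(y + 4)^2] = 2·y'(y + 4)
  d/dx[-49] = 0

The pieces without y' make up ∂F/∂x and the coefficient of y' is ∂F/∂y:
  ∂F/∂x = 2x + 4,
  ∂F/∂y = 2y + 8.

Since d/dx[F] = ∂F/∂x + (∂F/∂y)·y' = 0, solve for y':
  (∂F/∂y)·y' = -∂F/∂x
  dy/dx = -(∂F/∂x)/(∂F/∂y) = -(2x + 4)/(2y + 8) = (-x - 2)/(y + 4)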